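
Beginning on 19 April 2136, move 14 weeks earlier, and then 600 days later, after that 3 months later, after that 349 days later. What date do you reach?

November 17, 2138

Counting back 14 weeks (= 98 days) from April 19, 2136:
Going back 19 days from April 19, 2136 reaches the end of the previous month; 98 − 19 = 79 left.
March 2136 has 31 days: 79 − 31 = 48 left.
February 2136 has 29 days (2136 is a leap year): 48 − 29 = 19 left.
January 2136 has 31 days; 31 − 19 = 12 → January 12, 2136.
Advancing 600 days from January 12, 2136:
January has 31 days, so 31 − 12 = 19 days remain after January 12, 2136; 600 − 19 = 581 left.
February 2136 has 29 days (2136 is a leap year): 581 − 29 = 552 left.
March 2136 has 31 days: 552 − 31 = 521 left.
April 2136 has 30 days: 521 − 30 = 491 left.
May 2136 has 31 days: 491 − 31 = 460 left.
June 2136 has 30 days: 460 − 30 = 430 left.
July 2136 has 31 days: 430 − 31 = 399 left.
August 2136 has 31 days: 399 − 31 = 368 left.
September 2136 has 30 days: 368 − 30 = 338 left.
October 2136 has 31 days: 338 − 31 = 307 left.
November 2136 has 30 days: 307 − 30 = 277 left.
December 2136 has 31 days: 277 − 31 = 246 left.
January 2137 has 31 days: 246 − 31 = 215 left.
February 2137 has 28 days (2137 is not a leap year): 215 − 28 = 187 left.
March 2137 has 31 days: 187 − 31 = 156 left.
April 2137 has 30 days: 156 − 30 = 126 left.
May 2137 has 31 days: 126 − 31 = 95 left.
June 2137 has 30 days: 95 − 30 = 65 left.
July 2137 has 31 days: 65 − 31 = 34 left.
August 2137 has 31 days: 34 − 31 = 3 left.
3 days into September 2137 → September 3, 2137.
Advancing 3 months from September 3, 2137:
month 9 + 3 = 12 → December 2137.
Day 3 is valid in December, giving December 3, 2137.
Counting forward 349 days from December 3, 2137:
December has 31 days, so 31 − 3 = 28 days remain after December 3, 2137; 349 − 28 = 321 left.
January 2138 has 31 days: 321 − 31 = 290 left.
February 2138 has 28 days (2138 is not a leap year): 290 − 28 = 262 left.
March 2138 has 31 days: 262 − 31 = 231 left.
April 2138 has 30 days: 231 − 30 = 201 left.
May 2138 has 31 days: 201 − 31 = 170 left.
June 2138 has 30 days: 170 − 30 = 140 left.
July 2138 has 31 days: 140 − 31 = 109 left.
August 2138 has 31 days: 109 − 31 = 78 left.
September 2138 has 30 days: 78 − 30 = 48 left.
October 2138 has 31 days: 48 − 31 = 17 left.
17 days into November 2138 → November 17, 2138.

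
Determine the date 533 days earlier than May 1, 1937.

Going back 533 days from May 1, 1937.
Going back 1 day from May 1, 1937 reaches the end of the previous month; 533 − 1 = 532 left.
April 1937 has 30 days: 532 − 30 = 502 left.
March 1937 has 31 days: 502 − 31 = 471 left.
February 1937 has 28 days (1937 is not a leap year): 471 − 28 = 443 left.
January 1937 has 31 days: 443 − 31 = 412 left.
December 1936 has 31 days: 412 − 31 = 381 left.
November 1936 has 30 days: 381 − 30 = 351 left.
October 1936 has 31 days: 351 − 31 = 320 left.
September 1936 has 30 days: 320 − 30 = 290 left.
August 1936 has 31 days: 290 − 31 = 259 left.
July 1936 has 31 days: 259 − 31 = 228 left.
June 1936 has 30 days: 228 − 30 = 198 left.
May 1936 has 31 days: 198 − 31 = 167 left.
April 1936 has 30 days: 167 − 30 = 137 left.
March 1936 has 31 days: 137 − 31 = 106 left.
February 1936 has 29 days (1936 is a leap year): 106 − 29 = 77 left.
January 1936 has 31 days: 77 − 31 = 46 left.
December 1935 has 31 days: 46 − 31 = 15 left.
November 1935 has 30 days; 30 − 15 = 15 → November 15, 1935.

November 15, 1935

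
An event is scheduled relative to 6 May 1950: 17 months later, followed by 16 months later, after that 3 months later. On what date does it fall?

May 6, 1953

Counting forward 17 months from May 6, 1950:
month 5 + 17 = 22, which is month 10 of year 1951 → October 1951.
Day 6 is valid in October, giving October 6, 1951.
Adding 16 months from October 6, 1951:
month 10 + 16 = 26, which is month 2 of year 1953 → February 1953.
Day 6 is valid in February, giving February 6, 1953.
Counting forward 3 months from February 6, 1953:
month 2 + 3 = 5 → May 1953.
Day 6 is valid in May, giving May 6, 1953.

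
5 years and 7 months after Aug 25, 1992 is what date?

March 25, 1998

Advancing 5 years and 7 months from August 25, 1992.
+5 years → 1997; month 8 + 7 = 15, which is month 3 of year 1998 → March 1998.
Day 25 is valid in March, giving March 25, 1998.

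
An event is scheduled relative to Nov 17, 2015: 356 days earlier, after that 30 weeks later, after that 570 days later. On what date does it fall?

January 14, 2017

Subtracting 356 days from November 17, 2015:
Going back 17 days from November 17, 2015 reaches the end of the previous month; 356 − 17 = 339 left.
October 2015 has 31 days: 339 − 31 = 308 left.
September 2015 has 30 days: 308 − 30 = 278 left.
August 2015 has 31 days: 278 − 31 = 247 left.
July 2015 has 31 days: 247 − 31 = 216 left.
June 2015 has 30 days: 216 − 30 = 186 left.
May 2015 has 31 days: 186 − 31 = 155 left.
April 2015 has 30 days: 155 − 30 = 125 left.
March 2015 has 31 days: 125 − 31 = 94 left.
February 2015 has 28 days (2015 is not a leap year): 94 − 28 = 66 left.
January 2015 has 31 days: 66 − 31 = 35 left.
December 2014 has 31 days: 35 − 31 = 4 left.
November 2014 has 30 days; 30 − 4 = 26 → November 26, 2014.
Adding 30 weeks (= 210 days) from November 26, 2014:
November has 30 days, so 30 − 26 = 4 days remain after November 26, 2014; 210 − 4 = 206 left.
December 2014 has 31 days: 206 − 31 = 175 left.
January 2015 has 31 days: 175 − 31 = 144 left.
February 2015 has 28 days (2015 is not a leap year): 144 − 28 = 116 left.
March 2015 has 31 days: 116 − 31 = 85 left.
April 2015 has 30 days: 85 − 30 = 55 left.
May 2015 has 31 days: 55 − 31 = 24 left.
24 days into June 2015 → June 24, 2015.
Counting forward 570 days from June 24, 2015:
June has 30 days, so 30 − 24 = 6 days remain after June 24, 2015; 570 − 6 = 564 left.
July 2015 has 31 days: 564 − 31 = 533 left.
August 2015 has 31 days: 533 − 31 = 502 left.
September 2015 has 30 days: 502 − 30 = 472 left.
October 2015 has 31 days: 472 − 31 = 441 left.
November 2015 has 30 days: 441 − 30 = 411 left.
December 2015 has 31 days: 411 − 31 = 380 left.
January 2016 has 31 days: 380 − 31 = 349 left.
February 2016 has 29 days (2016 is a leap year): 349 − 29 = 320 left.
March 2016 has 31 days: 320 − 31 = 289 left.
April 2016 has 30 days: 289 − 30 = 259 left.
May 2016 has 31 days: 259 − 31 = 228 left.
June 2016 has 30 days: 228 − 30 = 198 left.
July 2016 has 31 days: 198 − 31 = 167 left.
August 2016 has 31 days: 167 − 31 = 136 left.
September 2016 has 30 days: 136 − 30 = 106 left.
October 2016 has 31 days: 106 − 31 = 75 left.
November 2016 has 30 days: 75 − 30 = 45 left.
December 2016 has 31 days: 45 − 31 = 14 left.
14 days into January 2017 → January 14, 2017.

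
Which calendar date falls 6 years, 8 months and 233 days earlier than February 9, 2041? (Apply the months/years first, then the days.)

October 19, 2033

Going back 6 years, 8 months and 233 days from February 9, 2041: first the month/year part, then the days.
-6 years → 2035; month 2 − 8 = -6, which is month 6 of year 2034 → June 2034.
Day 9 is valid in June, giving June 9, 2034.
Now subtract 233 days from June 9, 2034.
Going back 9 days from June 9, 2034 reaches the end of the previous month; 233 − 9 = 224 left.
May 2034 has 31 days: 224 − 31 = 193 left.
April 2034 has 30 days: 193 − 30 = 163 left.
March 2034 has 31 days: 163 − 31 = 132 left.
February 2034 has 28 days (2034 is not a leap year): 132 − 28 = 104 left.
January 2034 has 31 days: 104 − 31 = 73 left.
December 2033 has 31 days: 73 − 31 = 42 left.
November 2033 has 30 days: 42 − 30 = 12 left.
October 2033 has 31 days; 31 − 12 = 19 → October 19, 2033.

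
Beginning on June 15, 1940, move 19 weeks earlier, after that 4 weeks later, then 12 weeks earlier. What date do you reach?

December 9, 1939

Going back 19 weeks (= 133 days) from June 15, 1940:
Going back 15 days from June 15, 1940 reaches the end of the previous month; 133 − 15 = 118 left.
May 1940 has 31 days: 118 − 31 = 87 left.
April 1940 has 30 days: 87 − 30 = 57 left.
March 1940 has 31 days: 57 − 31 = 26 left.
February 1940 has 29 days; 29 − 26 = 3 → February 3, 1940.
Advancing 4 weeks (= 28 days) from February 3, 1940:
February has 29 days, so 29 − 3 = 26 days remain after February 3, 1940; 28 − 26 = 2 left.
2 days into March 1940 → March 2, 1940.
Going back 12 weeks (= 84 days) from March 2, 1940:
Going back 2 days from March 2, 1940 reaches the end of the previous month; 84 − 2 = 82 left.
February 1940 has 29 days (1940 is a leap year): 82 − 29 = 53 left.
January 1940 has 31 days: 53 − 31 = 22 left.
December 1939 has 31 days; 31 − 22 = 9 → December 9, 1939.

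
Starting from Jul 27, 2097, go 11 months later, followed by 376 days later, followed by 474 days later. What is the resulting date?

Advancing 11 months from July 27, 2097:
month 7 + 11 = 18, which is month 6 of year 2098 → June 2098.
Day 27 is valid in June, giving June 27, 2098.
Counting forward 376 days from June 27, 2098:
June has 30 days, so 30 − 27 = 3 days remain after June 27, 2098; 376 − 3 = 373 left.
July 2098 has 31 days: 373 − 31 = 342 left.
August 2098 has 31 days: 342 − 31 = 311 left.
September 2098 has 30 days: 311 − 30 = 281 left.
October 2098 has 31 days: 281 − 31 = 250 left.
November 2098 has 30 days: 250 − 30 = 220 left.
December 2098 has 31 days: 220 − 31 = 189 left.
January 2099 has 31 days: 189 − 31 = 158 left.
February 2099 has 28 days (2099 is not a leap year): 158 − 28 = 130 left.
March 2099 has 31 days: 130 − 31 = 99 left.
April 2099 has 30 days: 99 − 30 = 69 left.
May 2099 has 31 days: 69 − 31 = 38 left.
June 2099 has 30 days: 38 − 30 = 8 left.
8 days into July 2099 → July 8, 2099.
Counting forward 474 days from July 8, 2099:
July has 31 days, so 31 − 8 = 23 days remain after July 8, 2099; 474 − 23 = 451 left.
August 2099 has 31 days: 451 − 31 = 420 left.
September 2099 has 30 days: 420 − 30 = 390 left.
October 2099 has 31 days: 390 − 31 = 359 left.
November 2099 has 30 days: 359 − 30 = 329 left.
December 2099 has 31 days: 329 − 31 = 298 left.
January 2100 has 31 days: 298 − 31 = 267 left.
February 2100 has 28 days (2100 is not a leap year (divisible by 100 but not 400)): 267 − 28 = 239 left.
March 2100 has 31 days: 239 − 31 = 208 left.
April 2100 has 30 days: 208 − 30 = 178 left.
May 2100 has 31 days: 178 − 31 = 147 left.
June 2100 has 30 days: 147 − 30 = 117 left.
July 2100 has 31 days: 117 − 31 = 86 left.
August 2100 has 31 days: 86 − 31 = 55 left.
September 2100 has 30 days: 55 − 30 = 25 left.
25 days into October 2100 → October 25, 2100.

October 25, 2100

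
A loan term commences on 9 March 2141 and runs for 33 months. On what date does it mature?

Advancing 33 months from March 9, 2141.
month 3 + 33 = 36, which is month 12 of year 2143 → December 2143.
Day 9 is valid in December, giving December 9, 2143.

December 9, 2143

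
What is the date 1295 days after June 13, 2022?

Adding 1295 days from June 13, 2022.
June has 30 days, so 30 − 13 = 17 days remain after June 13, 2022; 1295 − 17 = 1278 left.
July 2022 has 31 days: 1278 − 31 = 1247 left.
August 2022 has 31 days: 1247 − 31 = 1216 left.
September 2022 has 30 days: 1216 − 30 = 1186 left.
October 2022 has 31 days: 1186 − 31 = 1155 left.
November 2022 has 30 days: 1155 − 30 = 1125 left.
December 2022 has 31 days: 1125 − 31 = 1094 left.
January 2023 has 31 days: 1094 − 31 = 1063 left.
February 2023 has 28 days (2023 is not a leap year): 1063 − 28 = 1035 left.
March 2023 has 31 days: 1035 − 31 = 1004 left.
April 2023 has 30 days: 1004 − 30 = 974 left.
May 2023 has 31 days: 974 − 31 = 943 left.
June 2023 has 30 days: 943 − 30 = 913 left.
July 2023 has 31 days: 913 − 31 = 882 left.
August 2023 has 31 days: 882 − 31 = 851 left.
September 2023 has 30 days: 851 − 30 = 821 left.
October 2023 has 31 days: 821 − 31 = 790 left.
November 2023 has 30 days: 790 − 30 = 760 left.
December 2023 has 31 days: 760 − 31 = 729 left.
January 2024 has 31 days: 729 − 31 = 698 left.
February 2024 has 29 days (2024 is a leap year): 698 − 29 = 669 left.
March 2024 has 31 days: 669 − 31 = 638 left.
April 2024 has 30 days: 638 − 30 = 608 left.
May 2024 has 31 days: 608 − 31 = 577 left.
June 2024 has 30 days: 577 − 30 = 547 left.
July 2024 has 31 days: 547 − 31 = 516 left.
August 2024 has 31 days: 516 − 31 = 485 left.
September 2024 has 30 days: 485 − 30 = 455 left.
October 2024 has 31 days: 455 − 31 = 424 left.
November 2024 has 30 days: 424 − 30 = 394 left.
December 2024 has 31 days: 394 − 31 = 363 left.
January 2025 has 31 days: 363 − 31 = 332 left.
February 2025 has 28 days (2025 is not a leap year): 332 − 28 = 304 left.
March 2025 has 31 days: 304 − 31 = 273 left.
April 2025 has 30 days: 273 − 30 = 243 left.
May 2025 has 31 days: 243 − 31 = 212 left.
June 2025 has 30 days: 212 − 30 = 182 left.
July 2025 has 31 days: 182 − 31 = 151 left.
August 2025 has 31 days: 151 − 31 = 120 left.
September 2025 has 30 days: 120 − 30 = 90 left.
October 2025 has 31 days: 90 − 31 = 59 left.
November 2025 has 30 days: 59 − 30 = 29 left.
29 days into December 2025 → December 29, 2025.

December 29, 2025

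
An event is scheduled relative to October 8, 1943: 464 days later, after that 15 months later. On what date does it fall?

Counting forward 464 days from October 8, 1943:
October has 31 days, so 31 − 8 = 23 days remain after October 8, 1943; 464 − 23 = 441 left.
November 1943 has 30 days: 441 − 30 = 411 left.
December 1943 has 31 days: 411 − 31 = 380 left.
January 1944 has 31 days: 380 − 31 = 349 left.
February 1944 has 29 days (1944 is a leap year): 349 − 29 = 320 left.
March 1944 has 31 days: 320 − 31 = 289 left.
April 1944 has 30 days: 289 − 30 = 259 left.
May 1944 has 31 days: 259 − 31 = 228 left.
June 1944 has 30 days: 228 − 30 = 198 left.
July 1944 has 31 days: 198 − 31 = 167 left.
August 1944 has 31 days: 167 − 31 = 136 left.
September 1944 has 30 days: 136 − 30 = 106 left.
October 1944 has 31 days: 106 − 31 = 75 left.
November 1944 has 30 days: 75 − 30 = 45 left.
December 1944 has 31 days: 45 − 31 = 14 left.
14 days into January 1945 → January 14, 1945.
Counting forward 15 months from January 14, 1945:
month 1 + 15 = 16, which is month 4 of year 1946 → April 1946.
Day 14 is valid in April, giving April 14, 1946.

April 14, 1946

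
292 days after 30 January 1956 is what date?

Advancing 292 days from January 30, 1956.
January has 31 days, so 31 − 30 = 1 day remains after January 30, 1956; 292 − 1 = 291 left.
February 1956 has 29 days (1956 is a leap year): 291 − 29 = 262 left.
March 1956 has 31 days: 262 − 31 = 231 left.
April 1956 has 30 days: 231 − 30 = 201 left.
May 1956 has 31 days: 201 − 31 = 170 left.
June 1956 has 30 days: 170 − 30 = 140 left.
July 1956 has 31 days: 140 − 31 = 109 left.
August 1956 has 31 days: 109 − 31 = 78 left.
September 1956 has 30 days: 78 − 30 = 48 left.
October 1956 has 31 days: 48 − 31 = 17 left.
17 days into November 1956 → November 17, 1956.

November 17, 1956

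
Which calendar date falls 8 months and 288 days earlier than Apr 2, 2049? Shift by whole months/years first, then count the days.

Going back 8 months and 288 days from April 2, 2049: first the month/year part, then the days.
month 4 − 8 = -4, which is month 8 of year 2048 → August 2048.
Day 2 is valid in August, giving August 2, 2048.
Now subtract 288 days from August 2, 2048.
Going back 2 days from August 2, 2048 reaches the end of the previous month; 288 − 2 = 286 left.
July 2048 has 31 days: 286 − 31 = 255 left.
June 2048 has 30 days: 255 − 30 = 225 left.
May 2048 has 31 days: 225 − 31 = 194 left.
April 2048 has 30 days: 194 − 30 = 164 left.
March 2048 has 31 days: 164 − 31 = 133 left.
February 2048 has 29 days (2048 is a leap year): 133 − 29 = 104 left.
January 2048 has 31 days: 104 − 31 = 73 left.
December 2047 has 31 days: 73 − 31 = 42 left.
November 2047 has 30 days: 42 − 30 = 12 left.
October 2047 has 31 days; 31 − 12 = 19 → October 19, 2047.

October 19, 2047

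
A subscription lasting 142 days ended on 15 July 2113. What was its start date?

February 23, 2113

Counting back 142 days from July 15, 2113.
Going back 15 days from July 15, 2113 reaches the end of the previous month; 142 − 15 = 127 left.
June 2113 has 30 days: 127 − 30 = 97 left.
May 2113 has 31 days: 97 − 31 = 66 left.
April 2113 has 30 days: 66 − 30 = 36 left.
March 2113 has 31 days: 36 − 31 = 5 left.
February 2113 has 28 days; 28 − 5 = 23 → February 23, 2113.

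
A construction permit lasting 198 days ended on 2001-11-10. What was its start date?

April 26, 2001

Going back 198 days from November 10, 2001.
Going back 10 days from November 10, 2001 reaches the end of the previous month; 198 − 10 = 188 left.
October 2001 has 31 days: 188 − 31 = 157 left.
September 2001 has 30 days: 157 − 30 = 127 left.
August 2001 has 31 days: 127 − 31 = 96 left.
July 2001 has 31 days: 96 − 31 = 65 left.
June 2001 has 30 days: 65 − 30 = 35 left.
May 2001 has 31 days: 35 − 31 = 4 left.
April 2001 has 30 days; 30 − 4 = 26 → April 26, 2001.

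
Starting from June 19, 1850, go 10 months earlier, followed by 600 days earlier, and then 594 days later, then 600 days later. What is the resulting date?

Subtracting 10 months from June 19, 1850:
month 6 − 10 = -4, which is month 8 of year 1849 → August 1849.
Day 19 is valid in August, giving August 19, 1849.
Counting back 600 days from August 19, 1849:
Going back 19 days from August 19, 1849 reaches the end of the previous month; 600 − 19 = 581 left.
July 1849 has 31 days: 581 − 31 = 550 left.
June 1849 has 30 days: 550 − 30 = 520 left.
May 1849 has 31 days: 520 − 31 = 489 left.
April 1849 has 30 days: 489 − 30 = 459 left.
March 1849 has 31 days: 459 − 31 = 428 left.
February 1849 has 28 days (1849 is not a leap year): 428 − 28 = 400 left.
January 1849 has 31 days: 400 − 31 = 369 left.
December 1848 has 31 days: 369 − 31 = 338 left.
November 1848 has 30 days: 338 − 30 = 308 left.
October 1848 has 31 days: 308 − 31 = 277 left.
September 1848 has 30 days: 277 − 30 = 247 left.
August 1848 has 31 days: 247 − 31 = 216 left.
July 1848 has 31 days: 216 − 31 = 185 left.
June 1848 has 30 days: 185 − 30 = 155 left.
May 1848 has 31 days: 155 − 31 = 124 left.
April 1848 has 30 days: 124 − 30 = 94 left.
March 1848 has 31 days: 94 − 31 = 63 left.
February 1848 has 29 days (1848 is a leap year): 63 − 29 = 34 left.
January 1848 has 31 days: 34 − 31 = 3 left.
December 1847 has 31 days; 31 − 3 = 28 → December 28, 1847.
Advancing 594 days from December 28, 1847:
December has 31 days, so 31 − 28 = 3 days remain after December 28, 1847; 594 − 3 = 591 left.
January 1848 has 31 days: 591 − 31 = 560 left.
February 1848 has 29 days (1848 is a leap year): 560 − 29 = 531 left.
March 1848 has 31 days: 531 − 31 = 500 left.
April 1848 has 30 days: 500 − 30 = 470 left.
May 1848 has 31 days: 470 − 31 = 439 left.
June 1848 has 30 days: 439 − 30 = 409 left.
July 1848 has 31 days: 409 − 31 = 378 left.
August 1848 has 31 days: 378 − 31 = 347 left.
September 1848 has 30 days: 347 − 30 = 317 left.
October 1848 has 31 days: 317 − 31 = 286 left.
November 1848 has 30 days: 286 − 30 = 256 left.
December 1848 has 31 days: 256 − 31 = 225 left.
January 1849 has 31 days: 225 − 31 = 194 left.
February 1849 has 28 days (1849 is not a leap year): 194 − 28 = 166 left.
March 1849 has 31 days: 166 − 31 = 135 left.
April 1849 has 30 days: 135 − 30 = 105 left.
May 1849 has 31 days: 105 − 31 = 74 left.
June 1849 has 30 days: 74 − 30 = 44 left.
July 1849 has 31 days: 44 − 31 = 13 left.
13 days into August 1849 → August 13, 1849.
Counting forward 600 days from August 13, 1849:
August has 31 days, so 31 − 13 = 18 days remain after August 13, 1849; 600 − 18 = 582 left.
September 1849 has 30 days: 582 − 30 = 552 left.
October 1849 has 31 days: 552 − 31 = 521 left.
November 1849 has 30 days: 521 − 30 = 491 left.
December 1849 has 31 days: 491 − 31 = 460 left.
January 1850 has 31 days: 460 − 31 = 429 left.
February 1850 has 28 days (1850 is not a leap year): 429 − 28 = 401 left.
March 1850 has 31 days: 401 − 31 = 370 left.
April 1850 has 30 days: 370 − 30 = 340 left.
May 1850 has 31 days: 340 − 31 = 309 left.
June 1850 has 30 days: 309 − 30 = 279 left.
July 1850 has 31 days: 279 − 31 = 248 left.
August 1850 has 31 days: 248 − 31 = 217 left.
September 1850 has 30 days: 217 − 30 = 187 left.
October 1850 has 31 days: 187 − 31 = 156 left.
November 1850 has 30 days: 156 − 30 = 126 left.
December 1850 has 31 days: 126 − 31 = 95 left.
January 1851 has 31 days: 95 − 31 = 64 left.
February 1851 has 28 days (1851 is not a leap year): 64 − 28 = 36 left.
March 1851 has 31 days: 36 − 31 = 5 left.
5 days into April 1851 → April 5, 1851.

April 5, 1851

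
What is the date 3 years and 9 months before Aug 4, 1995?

November 4, 1991

Counting back 3 years and 9 months from August 4, 1995.
-3 years → 1992; month 8 − 9 = -1, which is month 11 of year 1991 → November 1991.
Day 4 is valid in November, giving November 4, 1991.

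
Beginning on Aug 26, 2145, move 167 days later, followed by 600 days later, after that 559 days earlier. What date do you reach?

March 22, 2146

Counting forward 167 days from August 26, 2145:
August has 31 days, so 31 − 26 = 5 days remain after August 26, 2145; 167 − 5 = 162 left.
September 2145 has 30 days: 162 − 30 = 132 left.
October 2145 has 31 days: 132 − 31 = 101 left.
November 2145 has 30 days: 101 − 30 = 71 left.
December 2145 has 31 days: 71 − 31 = 40 left.
January 2146 has 31 days: 40 − 31 = 9 left.
9 days into February 2146 → February 9, 2146.
Counting forward 600 days from February 9, 2146:
February has 28 days, so 28 − 9 = 19 days remain after February 9, 2146; 600 − 19 = 581 left.
March 2146 has 31 days: 581 − 31 = 550 left.
April 2146 has 30 days: 550 − 30 = 520 left.
May 2146 has 31 days: 520 − 31 = 489 left.
June 2146 has 30 days: 489 − 30 = 459 left.
July 2146 has 31 days: 459 − 31 = 428 left.
August 2146 has 31 days: 428 − 31 = 397 left.
September 2146 has 30 days: 397 − 30 = 367 left.
October 2146 has 31 days: 367 − 31 = 336 left.
November 2146 has 30 days: 336 − 30 = 306 left.
December 2146 has 31 days: 306 − 31 = 275 left.
January 2147 has 31 days: 275 − 31 = 244 left.
February 2147 has 28 days (2147 is not a leap year): 244 − 28 = 216 left.
March 2147 has 31 days: 216 − 31 = 185 left.
April 2147 has 30 days: 185 − 30 = 155 left.
May 2147 has 31 days: 155 − 31 = 124 left.
June 2147 has 30 days: 124 − 30 = 94 left.
July 2147 has 31 days: 94 − 31 = 63 left.
August 2147 has 31 days: 63 − 31 = 32 left.
September 2147 has 30 days: 32 − 30 = 2 left.
2 days into October 2147 → October 2, 2147.
Going back 559 days from October 2, 2147:
Going back 2 days from October 2, 2147 reaches the end of the previous month; 559 − 2 = 557 left.
September 2147 has 30 days: 557 − 30 = 527 left.
August 2147 has 31 days: 527 − 31 = 496 left.
July 2147 has 31 days: 496 − 31 = 465 left.
June 2147 has 30 days: 465 − 30 = 435 left.
May 2147 has 31 days: 435 − 31 = 404 left.
April 2147 has 30 days: 404 − 30 = 374 left.
March 2147 has 31 days: 374 − 31 = 343 left.
February 2147 has 28 days (2147 is not a leap year): 343 − 28 = 315 left.
January 2147 has 31 days: 315 − 31 = 284 left.
December 2146 has 31 days: 284 − 31 = 253 left.
November 2146 has 30 days: 253 − 30 = 223 left.
October 2146 has 31 days: 223 − 31 = 192 left.
September 2146 has 30 days: 192 − 30 = 162 left.
August 2146 has 31 days: 162 − 31 = 131 left.
July 2146 has 31 days: 131 − 31 = 100 left.
June 2146 has 30 days: 100 − 30 = 70 left.
May 2146 has 31 days: 70 − 31 = 39 left.
April 2146 has 30 days: 39 − 30 = 9 left.
March 2146 has 31 days; 31 − 9 = 22 → March 22, 2146.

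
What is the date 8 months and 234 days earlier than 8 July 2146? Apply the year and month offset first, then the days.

Going back 8 months and 234 days from July 8, 2146: first the month/year part, then the days.
month 7 − 8 = -1, which is month 11 of year 2145 → November 2145.
Day 8 is valid in November, giving November 8, 2145.
Now subtract 234 days from November 8, 2145.
Going back 8 days from November 8, 2145 reaches the end of the previous month; 234 − 8 = 226 left.
October 2145 has 31 days: 226 − 31 = 195 left.
September 2145 has 30 days: 195 − 30 = 165 left.
August 2145 has 31 days: 165 − 31 = 134 left.
July 2145 has 31 days: 134 − 31 = 103 left.
June 2145 has 30 days: 103 − 30 = 73 left.
May 2145 has 31 days: 73 − 31 = 42 left.
April 2145 has 30 days: 42 − 30 = 12 left.
March 2145 has 31 days; 31 − 12 = 19 → March 19, 2145.

March 19, 2145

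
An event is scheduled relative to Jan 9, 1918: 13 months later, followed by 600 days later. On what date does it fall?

October 1, 1920

Counting forward 13 months from January 9, 1918:
month 1 + 13 = 14, which is month 2 of year 1919 → February 1919.
Day 9 is valid in February, giving February 9, 1919.
Adding 600 days from February 9, 1919:
February has 28 days, so 28 − 9 = 19 days remain after February 9, 1919; 600 − 19 = 581 left.
March 1919 has 31 days: 581 − 31 = 550 left.
April 1919 has 30 days: 550 − 30 = 520 left.
May 1919 has 31 days: 520 − 31 = 489 left.
June 1919 has 30 days: 489 − 30 = 459 left.
July 1919 has 31 days: 459 − 31 = 428 left.
August 1919 has 31 days: 428 − 31 = 397 left.
September 1919 has 30 days: 397 − 30 = 367 left.
October 1919 has 31 days: 367 − 31 = 336 left.
November 1919 has 30 days: 336 − 30 = 306 left.
December 1919 has 31 days: 306 − 31 = 275 left.
January 1920 has 31 days: 275 − 31 = 244 left.
February 1920 has 29 days (1920 is a leap year): 244 − 29 = 215 left.
March 1920 has 31 days: 215 − 31 = 184 left.
April 1920 has 30 days: 184 − 30 = 154 left.
May 1920 has 31 days: 154 − 31 = 123 left.
June 1920 has 30 days: 123 − 30 = 93 left.
July 1920 has 31 days: 93 − 31 = 62 left.
August 1920 has 31 days: 62 − 31 = 31 left.
September 1920 has 30 days: 31 − 30 = 1 left.
1 day into October 1920 → October 1, 1920.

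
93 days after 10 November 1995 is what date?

February 11, 1996

Advancing 93 days from November 10, 1995.
November has 30 days, so 30 − 10 = 20 days remain after November 10, 1995; 93 − 20 = 73 left.
December 1995 has 31 days: 73 − 31 = 42 left.
January 1996 has 31 days: 42 − 31 = 11 left.
11 days into February 1996 → February 11, 1996.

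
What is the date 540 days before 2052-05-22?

Counting back 540 days from May 22, 2052.
Going back 22 days from May 22, 2052 reaches the end of the previous month; 540 − 22 = 518 left.
April 2052 has 30 days: 518 − 30 = 488 left.
March 2052 has 31 days: 488 − 31 = 457 left.
February 2052 has 29 days (2052 is a leap year): 457 − 29 = 428 left.
January 2052 has 31 days: 428 − 31 = 397 left.
December 2051 has 31 days: 397 − 31 = 366 left.
November 2051 has 30 days: 366 − 30 = 336 left.
October 2051 has 31 days: 336 − 31 = 305 left.
September 2051 has 30 days: 305 − 30 = 275 left.
August 2051 has 31 days: 275 − 31 = 244 left.
July 2051 has 31 days: 244 − 31 = 213 left.
June 2051 has 30 days: 213 − 30 = 183 left.
May 2051 has 31 days: 183 − 31 = 152 left.
April 2051 has 30 days: 152 − 30 = 122 left.
March 2051 has 31 days: 122 − 31 = 91 left.
February 2051 has 28 days (2051 is not a leap year): 91 − 28 = 63 left.
January 2051 has 31 days: 63 − 31 = 32 left.
December 2050 has 31 days: 32 − 31 = 1 left.
November 2050 has 30 days; 30 − 1 = 29 → November 29, 2050.

November 29, 2050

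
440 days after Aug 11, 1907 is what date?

October 24, 1908

Advancing 440 days from August 11, 1907.
August has 31 days, so 31 − 11 = 20 days remain after August 11, 1907; 440 − 20 = 420 left.
September 1907 has 30 days: 420 − 30 = 390 left.
October 1907 has 31 days: 390 − 31 = 359 left.
November 1907 has 30 days: 359 − 30 = 329 left.
December 1907 has 31 days: 329 − 31 = 298 left.
January 1908 has 31 days: 298 − 31 = 267 left.
February 1908 has 29 days (1908 is a leap year): 267 − 29 = 238 left.
March 1908 has 31 days: 238 − 31 = 207 left.
April 1908 has 30 days: 207 − 30 = 177 left.
May 1908 has 31 days: 177 − 31 = 146 left.
June 1908 has 30 days: 146 − 30 = 116 left.
July 1908 has 31 days: 116 − 31 = 85 left.
August 1908 has 31 days: 85 − 31 = 54 left.
September 1908 has 30 days: 54 − 30 = 24 left.
24 days into October 1908 → October 24, 1908.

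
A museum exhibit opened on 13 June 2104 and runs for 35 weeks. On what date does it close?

Adding 35 weeks = 245 days from June 13, 2104.
June has 30 days, so 30 − 13 = 17 days remain after June 13, 2104; 245 − 17 = 228 left.
July 2104 has 31 days: 228 − 31 = 197 left.
August 2104 has 31 days: 197 − 31 = 166 left.
September 2104 has 30 days: 166 − 30 = 136 left.
October 2104 has 31 days: 136 − 31 = 105 left.
November 2104 has 30 days: 105 − 30 = 75 left.
December 2104 has 31 days: 75 − 31 = 44 left.
January 2105 has 31 days: 44 − 31 = 13 left.
13 days into February 2105 → February 13, 2105.

February 13, 2105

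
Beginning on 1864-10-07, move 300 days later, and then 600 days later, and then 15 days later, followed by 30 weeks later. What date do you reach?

Advancing 300 days from October 7, 1864:
October has 31 days, so 31 − 7 = 24 days remain after October 7, 1864; 300 − 24 = 276 left.
November 1864 has 30 days: 276 − 30 = 246 left.
December 1864 has 31 days: 246 − 31 = 215 left.
January 1865 has 31 days: 215 − 31 = 184 left.
February 1865 has 28 days (1865 is not a leap year): 184 − 28 = 156 left.
March 1865 has 31 days: 156 − 31 = 125 left.
April 1865 has 30 days: 125 − 30 = 95 left.
May 1865 has 31 days: 95 − 31 = 64 left.
June 1865 has 30 days: 64 − 30 = 34 left.
July 1865 has 31 days: 34 − 31 = 3 left.
3 days into August 1865 → August 3, 1865.
Advancing 600 days from August 3, 1865:
August has 31 days, so 31 − 3 = 28 days remain after August 3, 1865; 600 − 28 = 572 left.
September 1865 has 30 days: 572 − 30 = 542 left.
October 1865 has 31 days: 542 − 31 = 511 left.
November 1865 has 30 days: 511 − 30 = 481 left.
December 1865 has 31 days: 481 − 31 = 450 left.
January 1866 has 31 days: 450 − 31 = 419 left.
February 1866 has 28 days (1866 is not a leap year): 419 − 28 = 391 left.
March 1866 has 31 days: 391 − 31 = 360 left.
April 1866 has 30 days: 360 − 30 = 330 left.
May 1866 has 31 days: 330 − 31 = 299 left.
June 1866 has 30 days: 299 − 30 = 269 left.
July 1866 has 31 days: 269 − 31 = 238 left.
August 1866 has 31 days: 238 − 31 = 207 left.
September 1866 has 30 days: 207 − 30 = 177 left.
October 1866 has 31 days: 177 − 31 = 146 left.
November 1866 has 30 days: 146 − 30 = 116 left.
December 1866 has 31 days: 116 − 31 = 85 left.
January 1867 has 31 days: 85 − 31 = 54 left.
February 1867 has 28 days (1867 is not a leap year): 54 − 28 = 26 left.
26 days into March 1867 → March 26, 1867.
Counting forward 15 days from March 26, 1867:
March has 31 days, so 31 − 26 = 5 days remain after March 26, 1867; 15 − 5 = 10 left.
10 days into April 1867 → April 10, 1867.
Adding 30 weeks (= 210 days) from April 10, 1867:
April has 30 days, so 30 − 10 = 20 days remain after April 10, 1867; 210 − 20 = 190 left.
May 1867 has 31 days: 190 − 31 = 159 left.
June 1867 has 30 days: 159 − 30 = 129 left.
July 1867 has 31 days: 129 − 31 = 98 left.
August 1867 has 31 days: 98 − 31 = 67 left.
September 1867 has 30 days: 67 − 30 = 37 left.
October 1867 has 31 days: 37 − 31 = 6 left.
6 days into November 1867 → November 6, 1867.

November 6, 1867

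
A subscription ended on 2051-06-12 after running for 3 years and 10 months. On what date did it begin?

Subtracting 3 years and 10 months from June 12, 2051.
-3 years → 2048; month 6 − 10 = -4, which is month 8 of year 2047 → August 2047.
Day 12 is valid in August, giving August 12, 2047.

August 12, 2047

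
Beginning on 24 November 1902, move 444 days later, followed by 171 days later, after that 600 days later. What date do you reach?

Adding 444 days from November 24, 1902:
November has 30 days, so 30 − 24 = 6 days remain after November 24, 1902; 444 − 6 = 438 left.
December 1902 has 31 days: 438 − 31 = 407 left.
January 1903 has 31 days: 407 − 31 = 376 left.
February 1903 has 28 days (1903 is not a leap year): 376 − 28 = 348 left.
March 1903 has 31 days: 348 − 31 = 317 left.
April 1903 has 30 days: 317 − 30 = 287 left.
May 1903 has 31 days: 287 − 31 = 256 left.
June 1903 has 30 days: 256 − 30 = 226 left.
July 1903 has 31 days: 226 − 31 = 195 left.
August 1903 has 31 days: 195 − 31 = 164 left.
September 1903 has 30 days: 164 − 30 = 134 left.
October 1903 has 31 days: 134 − 31 = 103 left.
November 1903 has 30 days: 103 − 30 = 73 left.
December 1903 has 31 days: 73 − 31 = 42 left.
January 1904 has 31 days: 42 − 31 = 11 left.
11 days into February 1904 → February 11, 1904.
Adding 171 days from February 11, 1904:
February has 29 days, so 29 − 11 = 18 days remain after February 11, 1904; 171 − 18 = 153 left.
March 1904 has 31 days: 153 − 31 = 122 left.
April 1904 has 30 days: 122 − 30 = 92 left.
May 1904 has 31 days: 92 − 31 = 61 left.
June 1904 has 30 days: 61 − 30 = 31 left.
31 days into July 1904 → July 31, 1904.
Advancing 600 days from July 31, 1904:
July has 31 days, so 31 − 31 = 0 days remain after July 31, 1904; 600 − 0 = 600 left.
August 1904 has 31 days: 600 − 31 = 569 left.
September 1904 has 30 days: 569 − 30 = 539 left.
October 1904 has 31 days: 539 − 31 = 508 left.
November 1904 has 30 days: 508 − 30 = 478 left.
December 1904 has 31 days: 478 − 31 = 447 left.
January 1905 has 31 days: 447 − 31 = 416 left.
February 1905 has 28 days (1905 is not a leap year): 416 − 28 = 388 left.
March 1905 has 31 days: 388 − 31 = 357 left.
April 1905 has 30 days: 357 − 30 = 327 left.
May 1905 has 31 days: 327 − 31 = 296 left.
June 1905 has 30 days: 296 − 30 = 266 left.
July 1905 has 31 days: 266 − 31 = 235 left.
August 1905 has 31 days: 235 − 31 = 204 left.
September 1905 has 30 days: 204 − 30 = 174 left.
October 1905 has 31 days: 174 − 31 = 143 left.
November 1905 has 30 days: 143 − 30 = 113 left.
December 1905 has 31 days: 113 − 31 = 82 left.
January 1906 has 31 days: 82 − 31 = 51 left.
February 1906 has 28 days (1906 is not a leap year): 51 − 28 = 23 left.
23 days into March 1906 → March 23, 1906.

March 23, 1906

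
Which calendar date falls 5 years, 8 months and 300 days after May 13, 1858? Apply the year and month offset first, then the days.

Advancing 5 years, 8 months and 300 days from May 13, 1858: first the month/year part, then the days.
+5 years → 1863; month 5 + 8 = 13, which is month 1 of year 1864 → January 1864.
Day 13 is valid in January, giving January 13, 1864.
Now add 300 days from January 13, 1864.
January has 31 days, so 31 − 13 = 18 days remain after January 13, 1864; 300 − 18 = 282 left.
February 1864 has 29 days (1864 is a leap year): 282 − 29 = 253 left.
March 1864 has 31 days: 253 − 31 = 222 left.
April 1864 has 30 days: 222 − 30 = 192 left.
May 1864 has 31 days: 192 − 31 = 161 left.
June 1864 has 30 days: 161 − 30 = 131 left.
July 1864 has 31 days: 131 − 31 = 100 left.
August 1864 has 31 days: 100 − 31 = 69 left.
September 1864 has 30 days: 69 − 30 = 39 left.
October 1864 has 31 days: 39 − 31 = 8 left.
8 days into November 1864 → November 8, 1864.

November 8, 1864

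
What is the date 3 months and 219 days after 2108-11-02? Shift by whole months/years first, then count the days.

September 9, 2109

Adding 3 months and 219 days from November 2, 2108: first the month/year part, then the days.
month 11 + 3 = 14, which is month 2 of year 2109 → February 2109.
Day 2 is valid in February, giving February 2, 2109.
Now add 219 days from February 2, 2109.
February has 28 days, so 28 − 2 = 26 days remain after February 2, 2109; 219 − 26 = 193 left.
March 2109 has 31 days: 193 − 31 = 162 left.
April 2109 has 30 days: 162 − 30 = 132 left.
May 2109 has 31 days: 132 − 31 = 101 left.
June 2109 has 30 days: 101 − 30 = 71 left.
July 2109 has 31 days: 71 − 31 = 40 left.
August 2109 has 31 days: 40 − 31 = 9 left.
9 days into September 2109 → September 9, 2109.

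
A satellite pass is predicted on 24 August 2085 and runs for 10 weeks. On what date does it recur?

November 2, 2085

Counting forward 10 weeks = 70 days from August 24, 2085.
August has 31 days, so 31 − 24 = 7 days remain after August 24, 2085; 70 − 7 = 63 left.
September 2085 has 30 days: 63 − 30 = 33 left.
October 2085 has 31 days: 33 − 31 = 2 left.
2 days into November 2085 → November 2, 2085.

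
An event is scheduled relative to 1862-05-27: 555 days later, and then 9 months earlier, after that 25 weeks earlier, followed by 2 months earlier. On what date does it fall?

July 9, 1862

Advancing 555 days from May 27, 1862:
May has 31 days, so 31 − 27 = 4 days remain after May 27, 1862; 555 − 4 = 551 left.
June 1862 has 30 days: 551 − 30 = 521 left.
July 1862 has 31 days: 521 − 31 = 490 left.
August 1862 has 31 days: 490 − 31 = 459 left.
September 1862 has 30 days: 459 − 30 = 429 left.
October 1862 has 31 days: 429 − 31 = 398 left.
November 1862 has 30 days: 398 − 30 = 368 left.
December 1862 has 31 days: 368 − 31 = 337 left.
January 1863 has 31 days: 337 − 31 = 306 left.
February 1863 has 28 days (1863 is not a leap year): 306 − 28 = 278 left.
March 1863 has 31 days: 278 − 31 = 247 left.
April 1863 has 30 days: 247 − 30 = 217 left.
May 1863 has 31 days: 217 − 31 = 186 left.
June 1863 has 30 days: 186 − 30 = 156 left.
July 1863 has 31 days: 156 − 31 = 125 left.
August 1863 has 31 days: 125 − 31 = 94 left.
September 1863 has 30 days: 94 − 30 = 64 left.
October 1863 has 31 days: 64 − 31 = 33 left.
November 1863 has 30 days: 33 − 30 = 3 left.
3 days into December 1863 → December 3, 1863.
Counting back 9 months from December 3, 1863:
month 12 − 9 = 3 → March 1863.
Day 3 is valid in March, giving March 3, 1863.
Subtracting 25 weeks (= 175 days) from March 3, 1863:
Going back 3 days from March 3, 1863 reaches the end of the previous month; 175 − 3 = 172 left.
February 1863 has 28 days (1863 is not a leap year): 172 − 28 = 144 left.
January 1863 has 31 days: 144 − 31 = 113 left.
December 1862 has 31 days: 113 − 31 = 82 left.
November 1862 has 30 days: 82 − 30 = 52 left.
October 1862 has 31 days: 52 − 31 = 21 left.
September 1862 has 30 days; 30 − 21 = 9 → September 9, 1862.
Going back 2 months from September 9, 1862:
month 9 − 2 = 7 → July 1862.
Day 9 is valid in July, giving July 9, 1862.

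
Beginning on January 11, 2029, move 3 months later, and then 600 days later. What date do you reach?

December 2, 2030

Counting forward 3 months from January 11, 2029:
month 1 + 3 = 4 → April 2029.
Day 11 is valid in April, giving April 11, 2029.
Advancing 600 days from April 11, 2029:
April has 30 days, so 30 − 11 = 19 days remain after April 11, 2029; 600 − 19 = 581 left.
May 2029 has 31 days: 581 − 31 = 550 left.
June 2029 has 30 days: 550 − 30 = 520 left.
July 2029 has 31 days: 520 − 31 = 489 left.
August 2029 has 31 days: 489 − 31 = 458 left.
September 2029 has 30 days: 458 − 30 = 428 left.
October 2029 has 31 days: 428 − 31 = 397 left.
November 2029 has 30 days: 397 − 30 = 367 left.
December 2029 has 31 days: 367 − 31 = 336 left.
January 2030 has 31 days: 336 − 31 = 305 left.
February 2030 has 28 days (2030 is not a leap year): 305 − 28 = 277 left.
March 2030 has 31 days: 277 − 31 = 246 left.
April 2030 has 30 days: 246 − 30 = 216 left.
May 2030 has 31 days: 216 − 31 = 185 left.
June 2030 has 30 days: 185 − 30 = 155 left.
July 2030 has 31 days: 155 − 31 = 124 left.
August 2030 has 31 days: 124 − 31 = 93 left.
September 2030 has 30 days: 93 − 30 = 63 left.
October 2030 has 31 days: 63 − 31 = 32 left.
November 2030 has 30 days: 32 − 30 = 2 left.
2 days into December 2030 → December 2, 2030.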